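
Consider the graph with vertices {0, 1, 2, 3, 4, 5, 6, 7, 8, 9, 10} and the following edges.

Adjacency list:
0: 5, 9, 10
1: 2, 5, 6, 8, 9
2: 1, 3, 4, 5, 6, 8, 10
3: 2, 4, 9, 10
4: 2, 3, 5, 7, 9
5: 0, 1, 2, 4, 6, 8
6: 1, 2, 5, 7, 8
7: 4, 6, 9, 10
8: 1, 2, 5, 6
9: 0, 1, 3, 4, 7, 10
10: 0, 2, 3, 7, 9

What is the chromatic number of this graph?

5

1, 2, 5, 6, 8 are pairwise adjacent (a clique of size 5), so at least 5 colors are needed.
5 colors suffice: 0=green, 1=green, 2=red, 3=yellow, 4=green, 5=blue, 6=yellow, 7=purple, 8=purple, 9=red, 10=blue. Each edge has distinct colors on its endpoints.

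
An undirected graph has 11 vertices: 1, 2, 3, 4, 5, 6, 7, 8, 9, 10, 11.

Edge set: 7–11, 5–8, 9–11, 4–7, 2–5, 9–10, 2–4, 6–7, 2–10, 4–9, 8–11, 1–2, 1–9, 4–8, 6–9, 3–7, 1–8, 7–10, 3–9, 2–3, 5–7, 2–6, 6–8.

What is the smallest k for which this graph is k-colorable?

6 and 7 are adjacent, so at least 2 colors are needed.
2 colors suffice: color red → {2, 7, 8, 9}; color blue → {1, 3, 4, 5, 6, 10, 11}. Each edge has distinct colors on its endpoints.

2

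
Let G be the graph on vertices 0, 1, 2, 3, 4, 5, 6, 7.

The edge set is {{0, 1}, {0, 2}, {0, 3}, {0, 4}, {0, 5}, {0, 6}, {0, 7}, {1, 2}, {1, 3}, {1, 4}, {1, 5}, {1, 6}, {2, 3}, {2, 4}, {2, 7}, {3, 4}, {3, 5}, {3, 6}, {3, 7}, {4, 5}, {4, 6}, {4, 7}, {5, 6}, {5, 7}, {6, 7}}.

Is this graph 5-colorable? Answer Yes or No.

No

0, 3, 4, 5, 6, 7 form a clique, so at least 6 colors are needed.
So 5 colors are not enough.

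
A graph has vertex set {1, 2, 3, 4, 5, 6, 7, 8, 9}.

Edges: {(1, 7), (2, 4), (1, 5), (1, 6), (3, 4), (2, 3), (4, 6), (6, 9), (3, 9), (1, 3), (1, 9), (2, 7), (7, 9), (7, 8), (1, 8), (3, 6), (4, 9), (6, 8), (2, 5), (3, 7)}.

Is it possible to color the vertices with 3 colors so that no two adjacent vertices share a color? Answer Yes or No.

No

3, 4, 6, 9 are pairwise adjacent (a clique of size 4), so at least 4 colors are needed.
So 3 colors are not enough.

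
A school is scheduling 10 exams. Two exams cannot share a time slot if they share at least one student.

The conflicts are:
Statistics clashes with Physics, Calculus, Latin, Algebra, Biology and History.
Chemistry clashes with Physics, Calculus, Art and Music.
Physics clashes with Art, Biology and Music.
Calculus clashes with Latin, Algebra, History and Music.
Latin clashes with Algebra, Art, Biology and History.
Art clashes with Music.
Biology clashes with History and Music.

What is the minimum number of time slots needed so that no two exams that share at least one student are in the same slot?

4

Statistics, Calculus, Latin, Algebra all conflict with each other, so at least 4 time slots are needed.
Using 4 time slots: Statistics=3, Chemistry=4, Physics=1, Calculus=2, Latin=1, Algebra=4, Art=2, Biology=2, History=4, Music=3. Each listed conflict is separated.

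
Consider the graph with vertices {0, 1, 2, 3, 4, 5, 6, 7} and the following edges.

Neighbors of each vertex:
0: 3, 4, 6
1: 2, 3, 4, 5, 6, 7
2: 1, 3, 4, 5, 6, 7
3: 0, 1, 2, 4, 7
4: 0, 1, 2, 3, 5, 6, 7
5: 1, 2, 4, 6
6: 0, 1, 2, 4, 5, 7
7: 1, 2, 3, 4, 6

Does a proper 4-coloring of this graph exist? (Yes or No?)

No

1, 2, 3, 4, 7 are mutually adjacent (a clique of size 5), so at least 5 colors are needed.
So 4 colors are not enough.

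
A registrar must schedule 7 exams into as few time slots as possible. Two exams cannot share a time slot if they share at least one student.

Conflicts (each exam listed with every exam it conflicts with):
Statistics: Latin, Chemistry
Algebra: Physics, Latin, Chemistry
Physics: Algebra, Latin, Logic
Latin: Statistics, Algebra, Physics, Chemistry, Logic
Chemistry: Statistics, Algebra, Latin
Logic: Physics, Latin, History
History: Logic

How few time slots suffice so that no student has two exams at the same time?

3

Algebra, Latin, Chemistry are mutually in conflict, so at least 3 time slots are needed.
Using 3 time slots: Statistics=2, Algebra=2, Physics=3, Latin=1, Chemistry=3, Logic=2, History=1. Every pair that conflicts lands in different time slots.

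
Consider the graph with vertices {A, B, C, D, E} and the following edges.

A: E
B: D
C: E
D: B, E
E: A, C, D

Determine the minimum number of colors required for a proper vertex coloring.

2

A and E are adjacent, so at least 2 colors are needed.
2 colors suffice: color 1 → {B, E}; color 2 → {A, C, D}. No two adjacent vertices share a color.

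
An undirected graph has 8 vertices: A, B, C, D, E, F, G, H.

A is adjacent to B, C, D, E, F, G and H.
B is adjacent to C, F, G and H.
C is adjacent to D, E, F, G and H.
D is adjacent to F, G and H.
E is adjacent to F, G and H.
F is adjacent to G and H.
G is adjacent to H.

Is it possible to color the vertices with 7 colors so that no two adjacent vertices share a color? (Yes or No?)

Yes

The chromatic number is 6. A, C, D, F, G, H are mutually adjacent (a clique of size 6), so at least 6 colors are needed.
6 colors suffice: color 1 → {C}; color 2 → {A}; color 3 → {G}; color 4 → {H}; color 5 → {F}; color 6 → {B, D, E}.
Since 7 ≥ 6, a proper 7-coloring certainly exists.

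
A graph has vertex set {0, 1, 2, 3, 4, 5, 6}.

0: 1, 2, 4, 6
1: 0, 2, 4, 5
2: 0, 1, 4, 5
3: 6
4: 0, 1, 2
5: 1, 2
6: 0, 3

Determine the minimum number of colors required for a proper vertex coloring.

4

0, 1, 2, 4 form a clique, so at least 4 colors are needed.
One proper 4-coloring: 0=red, 1=blue, 2=green, 3=red, 4=yellow, 5=red, 6=blue. No two adjacent vertices share a color.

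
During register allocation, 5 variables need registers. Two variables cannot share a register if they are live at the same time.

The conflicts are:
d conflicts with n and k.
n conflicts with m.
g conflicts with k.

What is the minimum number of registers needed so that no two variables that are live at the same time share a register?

g and k conflict, so at least 2 registers are needed.
Using 2 registers: d=2, n=1, m=2, g=2, k=1. No two conflicting variables share a register.

2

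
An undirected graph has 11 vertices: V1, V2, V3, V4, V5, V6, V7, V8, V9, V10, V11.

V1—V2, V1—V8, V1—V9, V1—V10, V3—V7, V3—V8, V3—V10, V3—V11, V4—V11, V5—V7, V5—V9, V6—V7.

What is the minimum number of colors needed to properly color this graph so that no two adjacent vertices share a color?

2

V1 and V8 are adjacent, so at least 2 colors are needed.
2 colors suffice: V1=R, V2=B, V3=R, V4=R, V5=R, V6=R, V7=B, V8=B, V9=B, V10=B, V11=B. Every edge joins two different colors.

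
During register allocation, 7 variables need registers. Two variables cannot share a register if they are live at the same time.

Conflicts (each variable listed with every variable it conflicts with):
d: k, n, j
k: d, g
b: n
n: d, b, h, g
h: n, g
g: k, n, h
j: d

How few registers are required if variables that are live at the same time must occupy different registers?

n, h, g are mutually in conflict, so at least 3 registers are needed.
3 registers suffice: register 1 → {k, n, j}; register 2 → {d, b, g}; register 3 → {h}. Every pair that conflicts lands in different registers.

3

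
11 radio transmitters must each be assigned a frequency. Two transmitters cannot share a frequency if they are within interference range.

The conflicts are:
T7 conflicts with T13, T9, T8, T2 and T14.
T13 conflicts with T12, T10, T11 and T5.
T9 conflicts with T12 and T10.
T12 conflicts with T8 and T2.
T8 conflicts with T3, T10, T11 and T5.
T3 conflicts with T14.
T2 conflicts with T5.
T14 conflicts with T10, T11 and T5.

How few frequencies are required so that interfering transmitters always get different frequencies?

T8 and T11 conflict, so at least 2 frequencies are needed.
Using 2 frequencies: T7=2, T13=1, T9=1, T12=2, T8=1, T3=2, T2=1, T14=1, T10=2, T11=2, T5=2. Each listed conflict is separated.

2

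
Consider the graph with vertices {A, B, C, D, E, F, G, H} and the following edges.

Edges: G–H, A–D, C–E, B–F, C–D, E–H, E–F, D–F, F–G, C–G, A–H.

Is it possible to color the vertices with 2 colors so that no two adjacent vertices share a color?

The cycle H-G-F-D-A-H has odd length 5, so it cannot be 2-colored; at least 3 colors are needed.
So 2 colors are not enough.

No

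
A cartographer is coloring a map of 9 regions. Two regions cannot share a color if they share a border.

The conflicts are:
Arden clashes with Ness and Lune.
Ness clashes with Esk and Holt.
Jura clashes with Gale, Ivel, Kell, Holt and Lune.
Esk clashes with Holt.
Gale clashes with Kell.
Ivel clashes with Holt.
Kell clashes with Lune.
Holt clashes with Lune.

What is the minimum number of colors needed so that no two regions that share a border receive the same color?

Jura, Ivel, Holt all conflict with each other, so at least 3 colors are needed.
3 colors suffice: color 1 → {Arden, Kell, Holt}; color 2 → {Ness, Jura}; color 3 → {Esk, Gale, Ivel, Lune}. Each listed conflict is separated.

3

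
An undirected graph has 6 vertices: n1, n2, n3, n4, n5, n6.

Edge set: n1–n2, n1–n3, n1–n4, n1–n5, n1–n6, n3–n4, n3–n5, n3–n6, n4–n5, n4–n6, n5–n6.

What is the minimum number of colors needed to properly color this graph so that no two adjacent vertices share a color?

5

n1, n3, n4, n5, n6 form a clique, so at least 5 colors are needed.
5 colors suffice: color 1 → {n1}; color 2 → {n2, n4}; color 3 → {n5}; color 4 → {n3}; color 5 → {n6}. Every edge joins two different colors.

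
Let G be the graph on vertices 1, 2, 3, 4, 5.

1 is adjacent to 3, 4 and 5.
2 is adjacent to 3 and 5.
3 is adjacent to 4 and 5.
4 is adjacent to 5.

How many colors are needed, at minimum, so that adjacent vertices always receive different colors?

4

1, 3, 4, 5 are pairwise adjacent (a clique of size 4), so at least 4 colors are needed.
A valid assignment using 4 colors: 1=green, 2=green, 3=blue, 4=yellow, 5=red. Every edge joins two different colors.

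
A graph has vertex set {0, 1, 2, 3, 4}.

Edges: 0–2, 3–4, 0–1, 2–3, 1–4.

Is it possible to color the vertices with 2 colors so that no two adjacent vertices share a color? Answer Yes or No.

The cycle 2-3-4-1-0-2 has odd length 5, so it cannot be 2-colored; at least 3 colors are needed.
So 2 colors are not enough.

No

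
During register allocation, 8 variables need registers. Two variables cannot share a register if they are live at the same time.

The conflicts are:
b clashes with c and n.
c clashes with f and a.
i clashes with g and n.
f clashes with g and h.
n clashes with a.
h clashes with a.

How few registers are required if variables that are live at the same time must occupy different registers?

2

f and h conflict, so at least 2 registers are needed.
2 registers suffice: register 1 → {b, i, f, a}; register 2 → {c, g, n, h}. No two conflicting variables share a register.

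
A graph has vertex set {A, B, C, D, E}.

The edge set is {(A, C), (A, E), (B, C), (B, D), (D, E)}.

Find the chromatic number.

3

The cycle E-A-C-B-D-E has odd length 5, so it cannot be 2-colored; at least 3 colors are needed.
3 colors suffice: color red → {C, E}; color blue → {A, B}; color green → {D}. Each edge has distinct colors on its endpoints.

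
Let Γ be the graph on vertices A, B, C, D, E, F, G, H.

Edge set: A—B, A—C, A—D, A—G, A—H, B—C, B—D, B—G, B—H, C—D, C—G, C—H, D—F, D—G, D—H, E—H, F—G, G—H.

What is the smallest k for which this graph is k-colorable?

A, B, C, D, G, H form a clique, so at least 6 colors are needed.
6 colors suffice: color 1 → {F, H}; color 2 → {E, G}; color 3 → {D}; color 4 → {C}; color 5 → {A}; color 6 → {B}. Each edge has distinct colors on its endpoints.

6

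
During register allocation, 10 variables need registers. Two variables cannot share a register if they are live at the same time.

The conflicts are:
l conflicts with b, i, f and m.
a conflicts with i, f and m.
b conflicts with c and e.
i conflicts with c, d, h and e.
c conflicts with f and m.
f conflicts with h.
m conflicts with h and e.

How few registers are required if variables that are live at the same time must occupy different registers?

2

a and i conflict, so at least 2 registers are needed.
2 registers suffice: register 1 → {b, i, f, m}; register 2 → {l, a, c, d, h, e}. Every pair that conflicts lands in different registers.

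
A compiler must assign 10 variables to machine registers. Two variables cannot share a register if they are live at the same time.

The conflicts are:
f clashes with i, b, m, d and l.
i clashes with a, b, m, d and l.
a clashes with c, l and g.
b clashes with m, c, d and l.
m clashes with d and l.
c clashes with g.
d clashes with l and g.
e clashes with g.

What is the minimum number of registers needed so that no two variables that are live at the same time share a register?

6

f, i, b, m, d, l pairwise conflict, so at least 6 registers are needed.
6 registers suffice: register 1 → {i, g}; register 2 → {a, d, e}; register 3 → {c, l}; register 4 → {b}; register 5 → {m}; register 6 → {f}. Every pair that conflicts lands in different registers.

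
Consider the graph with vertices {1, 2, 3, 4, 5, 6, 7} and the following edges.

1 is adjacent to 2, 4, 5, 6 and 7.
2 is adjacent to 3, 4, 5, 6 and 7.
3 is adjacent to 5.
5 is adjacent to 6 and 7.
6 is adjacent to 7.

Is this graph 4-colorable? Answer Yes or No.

No

1, 2, 5, 6, 7 are mutually adjacent (a clique of size 5), so at least 5 colors are needed.
So 4 colors are not enough.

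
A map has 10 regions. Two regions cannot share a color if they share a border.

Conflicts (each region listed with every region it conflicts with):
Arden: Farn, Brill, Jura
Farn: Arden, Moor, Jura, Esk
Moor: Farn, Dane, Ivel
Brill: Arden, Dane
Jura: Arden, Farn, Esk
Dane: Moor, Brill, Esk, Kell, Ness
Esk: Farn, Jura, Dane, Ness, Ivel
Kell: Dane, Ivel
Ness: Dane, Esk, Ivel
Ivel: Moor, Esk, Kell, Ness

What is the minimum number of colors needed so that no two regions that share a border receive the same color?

Farn, Jura, Esk are mutually in conflict, so at least 3 colors are needed.
3 colors suffice: color 1 → {Arden, Moor, Esk, Kell}; color 2 → {Farn, Dane, Ivel}; color 3 → {Brill, Jura, Ness}. No two conflicting regions share a color.

3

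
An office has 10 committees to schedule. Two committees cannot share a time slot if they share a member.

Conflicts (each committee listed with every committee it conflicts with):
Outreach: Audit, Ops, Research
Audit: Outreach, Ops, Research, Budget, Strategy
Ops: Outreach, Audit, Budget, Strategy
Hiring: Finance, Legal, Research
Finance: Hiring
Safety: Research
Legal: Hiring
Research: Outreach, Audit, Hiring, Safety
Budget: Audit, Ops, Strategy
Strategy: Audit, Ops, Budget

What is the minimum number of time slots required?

Audit, Ops, Budget, Strategy pairwise conflict, so at least 4 time slots are needed.
4 time slots suffice: Outreach=3, Audit=1, Ops=2, Hiring=1, Finance=2, Safety=1, Legal=2, Research=2, Budget=4, Strategy=3. No two conflicting committees share a time slot.

4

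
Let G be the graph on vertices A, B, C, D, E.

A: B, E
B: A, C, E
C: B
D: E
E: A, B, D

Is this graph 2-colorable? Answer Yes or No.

No

A, B, E form a triangle, so at least 3 colors are needed.
So 2 colors are not enough.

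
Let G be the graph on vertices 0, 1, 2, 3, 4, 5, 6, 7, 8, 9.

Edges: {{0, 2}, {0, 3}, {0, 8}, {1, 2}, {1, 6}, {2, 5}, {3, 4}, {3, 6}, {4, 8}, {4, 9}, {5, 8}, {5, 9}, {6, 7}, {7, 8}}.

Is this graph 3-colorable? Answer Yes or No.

Yes

The chromatic number is 3. The cycle 3-4-8-7-6-3 has odd length 5, so it cannot be 2-colored; at least 3 colors are needed.
3 colors suffice: color a → {2, 3, 8, 9}; color b → {0, 4, 5, 6}; color c → {1, 7}.
That is already a proper 3-coloring.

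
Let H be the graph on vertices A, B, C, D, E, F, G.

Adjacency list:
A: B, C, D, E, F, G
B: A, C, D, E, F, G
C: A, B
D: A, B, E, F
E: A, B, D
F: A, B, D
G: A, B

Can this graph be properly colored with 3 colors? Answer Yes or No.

No

A, B, D, E are mutually adjacent (a clique of size 4), so at least 4 colors are needed.
So 3 colors are not enough.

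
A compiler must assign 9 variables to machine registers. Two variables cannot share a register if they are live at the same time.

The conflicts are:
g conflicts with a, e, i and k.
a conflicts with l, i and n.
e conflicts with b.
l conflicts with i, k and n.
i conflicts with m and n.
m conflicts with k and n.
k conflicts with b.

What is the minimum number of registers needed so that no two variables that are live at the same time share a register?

a, l, i, n are mutually in conflict, so at least 4 registers are needed.
4 registers suffice: g=2, a=4, e=1, l=2, i=1, m=2, k=1, n=3, b=2. No two conflicting variables share a register.

4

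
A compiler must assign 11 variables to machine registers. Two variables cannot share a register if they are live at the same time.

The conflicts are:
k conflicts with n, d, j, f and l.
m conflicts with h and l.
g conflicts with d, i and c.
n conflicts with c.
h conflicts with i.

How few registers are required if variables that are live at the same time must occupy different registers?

The cycle k-d-g-c-n-k has odd length 5, so it cannot be 2-colored; at least 3 registers are needed.
A valid assignment using 3 registers: k=1, m=1, g=1, n=2, h=3, d=2, i=2, c=3, j=2, f=2, l=2. Each listed conflict is separated.

3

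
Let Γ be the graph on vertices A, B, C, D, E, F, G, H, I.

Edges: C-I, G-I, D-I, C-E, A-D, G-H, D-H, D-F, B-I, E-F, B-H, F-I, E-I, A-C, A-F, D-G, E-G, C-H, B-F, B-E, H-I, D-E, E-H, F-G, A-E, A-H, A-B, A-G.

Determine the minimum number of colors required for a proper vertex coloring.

5

D, E, G, H, I form a clique, so at least 5 colors are needed.
One proper 5-coloring: A=green, B=yellow, C=yellow, D=purple, E=red, F=blue, G=yellow, H=blue, I=green. Each edge has distinct colors on its endpoints.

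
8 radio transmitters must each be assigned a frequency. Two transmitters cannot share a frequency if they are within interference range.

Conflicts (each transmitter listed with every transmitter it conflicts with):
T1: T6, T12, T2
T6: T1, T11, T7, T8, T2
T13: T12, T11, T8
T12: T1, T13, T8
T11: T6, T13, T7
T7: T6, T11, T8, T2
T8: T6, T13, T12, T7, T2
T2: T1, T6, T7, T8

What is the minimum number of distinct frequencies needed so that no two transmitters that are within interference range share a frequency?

4

T6, T7, T8, T2 pairwise conflict, so at least 4 frequencies are needed.
4 frequencies suffice: frequency 1 → {T1, T11, T8}; frequency 2 → {T6, T12}; frequency 3 → {T13, T7}; frequency 4 → {T2}. No two conflicting transmitters share a frequency.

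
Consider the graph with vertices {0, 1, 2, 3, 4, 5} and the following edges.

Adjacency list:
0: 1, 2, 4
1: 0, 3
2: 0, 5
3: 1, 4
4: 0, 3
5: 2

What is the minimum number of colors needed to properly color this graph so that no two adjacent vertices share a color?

2

2 and 5 are adjacent, so at least 2 colors are needed.
One proper 2-coloring: 0=red, 1=blue, 2=blue, 3=red, 4=blue, 5=red. No two adjacent vertices share a color.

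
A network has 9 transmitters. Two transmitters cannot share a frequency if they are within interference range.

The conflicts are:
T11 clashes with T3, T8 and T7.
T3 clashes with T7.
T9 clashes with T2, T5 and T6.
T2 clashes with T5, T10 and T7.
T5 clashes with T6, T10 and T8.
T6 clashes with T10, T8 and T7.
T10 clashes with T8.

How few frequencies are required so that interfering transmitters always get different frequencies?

4

T5, T6, T10, T8 all conflict with each other, so at least 4 frequencies are needed.
Using 4 frequencies: T11=2, T3=3, T9=3, T2=2, T5=1, T6=2, T10=4, T8=3, T7=1. Every pair that conflicts lands in different frequencies.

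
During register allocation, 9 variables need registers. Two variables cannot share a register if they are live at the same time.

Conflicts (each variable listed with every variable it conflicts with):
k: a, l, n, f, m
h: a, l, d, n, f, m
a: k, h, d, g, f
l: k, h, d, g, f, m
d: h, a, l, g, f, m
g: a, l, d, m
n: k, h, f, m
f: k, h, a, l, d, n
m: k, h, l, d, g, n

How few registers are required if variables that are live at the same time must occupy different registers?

h, a, d, f are mutually in conflict, so at least 4 registers are needed.
A valid assignment using 4 registers: k=2, h=2, a=4, l=4, d=3, g=2, n=3, f=1, m=1. Each listed conflict is separated.

4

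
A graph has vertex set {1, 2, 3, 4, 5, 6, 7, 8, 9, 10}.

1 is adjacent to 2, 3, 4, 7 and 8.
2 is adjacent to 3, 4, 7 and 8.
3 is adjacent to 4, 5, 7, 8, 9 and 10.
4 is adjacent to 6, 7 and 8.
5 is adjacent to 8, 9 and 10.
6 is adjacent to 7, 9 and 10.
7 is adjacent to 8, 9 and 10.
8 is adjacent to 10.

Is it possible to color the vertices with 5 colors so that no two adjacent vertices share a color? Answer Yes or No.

1, 2, 3, 4, 7, 8 are pairwise adjacent (a clique of size 6), so at least 6 colors are needed.
So 5 colors are not enough.

No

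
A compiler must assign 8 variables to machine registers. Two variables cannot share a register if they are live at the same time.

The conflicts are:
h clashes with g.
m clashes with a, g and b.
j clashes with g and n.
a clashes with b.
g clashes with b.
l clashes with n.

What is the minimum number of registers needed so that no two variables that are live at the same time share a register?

m, g, b pairwise conflict, so at least 3 registers are needed.
3 registers suffice: register 1 → {a, g, n}; register 2 → {h, j, l, b}; register 3 → {m}. Each listed conflict is separated.

3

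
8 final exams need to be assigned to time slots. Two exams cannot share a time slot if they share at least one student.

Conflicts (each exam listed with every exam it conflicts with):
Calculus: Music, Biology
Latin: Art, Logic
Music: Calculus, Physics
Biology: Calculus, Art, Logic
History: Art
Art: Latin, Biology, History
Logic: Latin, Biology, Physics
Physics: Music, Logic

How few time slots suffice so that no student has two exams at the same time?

3

The cycle Music-Physics-Logic-Biology-Calculus-Music has odd length 5, so it cannot be 2-colored; at least 3 time slots are needed.
3 time slots suffice: time slot 1 → {Calculus, Art, Logic}; time slot 2 → {Latin, Biology, History, Physics}; time slot 3 → {Music}. Each listed conflict is separated.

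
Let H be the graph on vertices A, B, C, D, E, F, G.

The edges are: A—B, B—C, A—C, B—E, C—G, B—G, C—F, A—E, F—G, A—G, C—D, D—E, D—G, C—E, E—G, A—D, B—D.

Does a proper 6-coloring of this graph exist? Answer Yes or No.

The chromatic number is 6. A, B, C, D, E, G form a clique, so at least 6 colors are needed.
6 colors suffice: color 1 → {C}; color 2 → {G}; color 3 → {D, F}; color 4 → {B}; color 5 → {A}; color 6 → {E}.
That is already a proper 6-coloring.

Yes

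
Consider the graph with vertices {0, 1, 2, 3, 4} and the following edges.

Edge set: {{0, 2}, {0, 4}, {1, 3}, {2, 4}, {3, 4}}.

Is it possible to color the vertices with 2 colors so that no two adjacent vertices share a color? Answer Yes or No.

No

0, 2, 4 are pairwise adjacent, so at least 3 colors are needed.
So 2 colors are not enough.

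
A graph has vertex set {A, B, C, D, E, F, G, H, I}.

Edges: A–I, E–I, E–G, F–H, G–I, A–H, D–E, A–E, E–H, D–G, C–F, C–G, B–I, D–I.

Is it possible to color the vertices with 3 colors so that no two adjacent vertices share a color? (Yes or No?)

D, E, G, I are pairwise adjacent (a clique of size 4), so at least 4 colors are needed.
So 3 colors are not enough.

No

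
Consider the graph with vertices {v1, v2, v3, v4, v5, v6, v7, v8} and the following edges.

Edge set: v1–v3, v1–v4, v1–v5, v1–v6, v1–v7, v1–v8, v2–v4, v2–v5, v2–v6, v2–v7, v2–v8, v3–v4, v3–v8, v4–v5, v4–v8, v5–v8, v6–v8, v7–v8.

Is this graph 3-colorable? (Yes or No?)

v2, v4, v5, v8 are pairwise adjacent (a clique of size 4), so at least 4 colors are needed.
So 3 colors are not enough.

No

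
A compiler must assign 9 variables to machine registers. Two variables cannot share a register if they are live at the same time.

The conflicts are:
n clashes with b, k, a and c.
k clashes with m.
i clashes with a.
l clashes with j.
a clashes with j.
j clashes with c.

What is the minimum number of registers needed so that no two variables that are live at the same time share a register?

2

n and c conflict, so at least 2 registers are needed.
2 registers suffice: register 1 → {n, i, j, m}; register 2 → {b, k, l, a, c}. Each listed conflict is separated.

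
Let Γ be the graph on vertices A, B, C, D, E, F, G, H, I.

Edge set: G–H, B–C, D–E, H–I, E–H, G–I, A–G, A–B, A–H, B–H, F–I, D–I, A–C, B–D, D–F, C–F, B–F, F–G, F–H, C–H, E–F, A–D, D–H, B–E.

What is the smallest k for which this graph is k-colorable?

5

B, D, E, F, H are mutually adjacent (a clique of size 5), so at least 5 colors are needed.
5 colors suffice: A=blue, B=green, C=yellow, D=yellow, E=purple, F=blue, G=green, H=red, I=purple. Each edge has distinct colors on its endpoints.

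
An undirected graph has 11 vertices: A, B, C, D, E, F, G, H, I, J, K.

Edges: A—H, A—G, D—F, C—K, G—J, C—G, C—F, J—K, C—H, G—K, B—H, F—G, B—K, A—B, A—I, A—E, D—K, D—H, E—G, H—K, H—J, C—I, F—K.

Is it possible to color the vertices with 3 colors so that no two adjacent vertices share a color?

No

C, F, G, K form a clique, so at least 4 colors are needed.
So 3 colors are not enough.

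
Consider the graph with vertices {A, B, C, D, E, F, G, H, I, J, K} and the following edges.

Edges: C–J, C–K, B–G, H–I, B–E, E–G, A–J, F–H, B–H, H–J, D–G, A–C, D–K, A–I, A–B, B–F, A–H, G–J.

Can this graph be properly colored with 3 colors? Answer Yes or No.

Yes

The chromatic number is 3. B, F, H are mutually adjacent, so at least 3 colors are needed.
One proper 3-coloring: A=2, B=3, C=1, D=2, E=2, F=2, G=1, H=1, I=3, J=3, K=3.
That is already a proper 3-coloring.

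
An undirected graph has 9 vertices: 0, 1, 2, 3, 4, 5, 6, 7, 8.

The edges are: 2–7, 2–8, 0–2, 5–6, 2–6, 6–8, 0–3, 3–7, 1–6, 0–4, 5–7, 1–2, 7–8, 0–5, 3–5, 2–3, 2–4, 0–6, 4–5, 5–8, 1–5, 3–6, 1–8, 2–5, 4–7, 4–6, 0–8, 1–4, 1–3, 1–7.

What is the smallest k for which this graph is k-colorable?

1, 2, 4, 5, 6 are mutually adjacent (a clique of size 5), so at least 5 colors are needed.
5 colors suffice: color red → {2}; color blue → {5}; color green → {0, 1}; color yellow → {6, 7}; color purple → {3, 4, 8}. No two adjacent vertices share a color.

5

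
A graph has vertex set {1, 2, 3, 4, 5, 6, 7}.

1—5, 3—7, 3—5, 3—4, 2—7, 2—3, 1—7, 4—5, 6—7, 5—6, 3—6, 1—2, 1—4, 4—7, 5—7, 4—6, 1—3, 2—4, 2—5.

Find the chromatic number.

6

1, 2, 3, 4, 5, 7 form a clique, so at least 6 colors are needed.
6 colors suffice: color a → {7}; color b → {4}; color c → {3}; color d → {5}; color e → {1, 6}; color f → {2}. No two adjacent vertices share a color.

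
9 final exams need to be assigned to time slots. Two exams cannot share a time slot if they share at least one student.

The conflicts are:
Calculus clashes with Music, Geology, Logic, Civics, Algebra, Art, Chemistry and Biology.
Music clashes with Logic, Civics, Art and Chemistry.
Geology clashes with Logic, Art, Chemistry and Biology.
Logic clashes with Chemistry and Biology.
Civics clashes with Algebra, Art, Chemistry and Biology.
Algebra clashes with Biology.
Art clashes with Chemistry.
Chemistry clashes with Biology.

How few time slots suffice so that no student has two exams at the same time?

Calculus, Music, Civics, Art, Chemistry pairwise conflict, so at least 5 time slots are needed.
5 time slots suffice: time slot 1 → {Calculus}; time slot 2 → {Algebra, Chemistry}; time slot 3 → {Music, Biology}; time slot 4 → {Geology, Civics}; time slot 5 → {Logic, Art}. Each listed conflict is separated.

5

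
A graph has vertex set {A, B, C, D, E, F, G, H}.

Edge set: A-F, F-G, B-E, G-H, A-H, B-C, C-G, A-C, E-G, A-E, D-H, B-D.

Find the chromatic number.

The cycle A-H-D-B-E-A has odd length 5, so it cannot be 2-colored; at least 3 colors are needed.
3 colors suffice: color 1 → {A, B, G}; color 2 → {C, E, F, H}; color 3 → {D}. Each edge has distinct colors on its endpoints.

3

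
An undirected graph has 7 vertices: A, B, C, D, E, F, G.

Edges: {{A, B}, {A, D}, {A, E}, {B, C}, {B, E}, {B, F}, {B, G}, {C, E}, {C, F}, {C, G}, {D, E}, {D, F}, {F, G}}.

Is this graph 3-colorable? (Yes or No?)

B, C, F, G are mutually adjacent (a clique of size 4), so at least 4 colors are needed.
So 3 colors are not enough.

No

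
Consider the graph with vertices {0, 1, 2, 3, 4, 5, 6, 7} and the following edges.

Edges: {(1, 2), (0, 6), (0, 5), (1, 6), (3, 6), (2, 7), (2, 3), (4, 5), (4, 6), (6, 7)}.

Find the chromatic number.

2

1 and 2 are adjacent, so at least 2 colors are needed.
2 colors suffice: color a → {2, 5, 6}; color b → {0, 1, 3, 4, 7}. Each edge has distinct colors on its endpoints.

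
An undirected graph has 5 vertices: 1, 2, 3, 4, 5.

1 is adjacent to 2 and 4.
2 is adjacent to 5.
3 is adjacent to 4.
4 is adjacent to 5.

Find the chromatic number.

2 and 5 are adjacent, so at least 2 colors are needed.
2 colors suffice: 1=b, 2=a, 3=b, 4=a, 5=b. Every edge joins two different colors.

2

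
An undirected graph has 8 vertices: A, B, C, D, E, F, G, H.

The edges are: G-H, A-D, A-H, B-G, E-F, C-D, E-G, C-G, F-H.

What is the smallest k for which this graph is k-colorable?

The cycle H-G-C-D-A-H has odd length 5, so it cannot be 2-colored; at least 3 colors are needed.
A valid assignment using 3 colors: A=red, B=blue, C=blue, D=green, E=blue, F=red, G=red, H=blue. Each edge has distinct colors on its endpoints.

3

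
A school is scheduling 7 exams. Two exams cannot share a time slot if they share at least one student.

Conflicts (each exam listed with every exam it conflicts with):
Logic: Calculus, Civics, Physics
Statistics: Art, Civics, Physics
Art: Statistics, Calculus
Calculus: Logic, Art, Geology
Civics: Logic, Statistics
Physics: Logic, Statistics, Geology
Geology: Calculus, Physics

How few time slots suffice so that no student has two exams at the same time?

The cycle Statistics-Civics-Logic-Calculus-Art-Statistics has odd length 5, so it cannot be 2-colored; at least 3 time slots are needed.
3 time slots suffice: time slot 1 → {Logic, Statistics, Geology}; time slot 2 → {Calculus, Civics, Physics}; time slot 3 → {Art}. Each listed conflict is separated.

3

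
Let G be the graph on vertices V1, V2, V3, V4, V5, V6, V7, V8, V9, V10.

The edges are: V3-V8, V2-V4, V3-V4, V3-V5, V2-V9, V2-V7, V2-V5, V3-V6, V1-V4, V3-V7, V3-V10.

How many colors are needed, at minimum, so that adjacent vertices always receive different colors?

V3 and V8 are adjacent, so at least 2 colors are needed.
One proper 2-coloring: V1=1, V2=1, V3=1, V4=2, V5=2, V6=2, V7=2, V8=2, V9=2, V10=2. Every edge joins two different colors.

2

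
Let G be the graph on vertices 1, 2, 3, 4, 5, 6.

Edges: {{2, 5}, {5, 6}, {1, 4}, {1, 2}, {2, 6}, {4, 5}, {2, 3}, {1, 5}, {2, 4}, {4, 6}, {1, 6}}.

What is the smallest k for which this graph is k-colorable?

5

1, 2, 4, 5, 6 are pairwise adjacent (a clique of size 5), so at least 5 colors are needed.
5 colors suffice: color red → {2}; color blue → {1, 3}; color green → {4}; color yellow → {6}; color purple → {5}. Every edge joins two different colors.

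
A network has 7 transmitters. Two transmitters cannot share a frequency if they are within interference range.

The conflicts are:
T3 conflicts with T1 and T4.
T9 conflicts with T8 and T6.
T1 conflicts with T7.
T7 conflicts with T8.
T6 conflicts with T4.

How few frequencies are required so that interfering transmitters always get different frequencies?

The cycle T7-T8-T9-T6-T4-T3-T1-T7 has odd length 7, so it cannot be 2-colored; at least 3 frequencies are needed.
3 frequencies suffice: frequency 1 → {T3, T7, T6}; frequency 2 → {T9, T1, T4}; frequency 3 → {T8}. No two conflicting transmitters share a frequency.

3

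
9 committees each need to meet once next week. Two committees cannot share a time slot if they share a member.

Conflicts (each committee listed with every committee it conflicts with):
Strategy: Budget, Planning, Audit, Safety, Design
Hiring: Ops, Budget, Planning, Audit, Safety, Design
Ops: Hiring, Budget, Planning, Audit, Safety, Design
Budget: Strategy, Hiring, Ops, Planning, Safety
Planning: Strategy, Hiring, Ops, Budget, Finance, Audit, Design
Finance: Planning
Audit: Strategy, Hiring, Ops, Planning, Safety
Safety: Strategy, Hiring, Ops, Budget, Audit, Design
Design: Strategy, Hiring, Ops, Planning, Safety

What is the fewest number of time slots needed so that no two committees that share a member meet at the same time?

Hiring, Ops, Safety, Design are mutually in conflict, so at least 4 time slots are needed.
4 time slots suffice: time slot 1 → {Planning, Safety}; time slot 2 → {Strategy, Ops, Finance}; time slot 3 → {Hiring}; time slot 4 → {Budget, Audit, Design}. Every pair that conflicts lands in different time slots.

4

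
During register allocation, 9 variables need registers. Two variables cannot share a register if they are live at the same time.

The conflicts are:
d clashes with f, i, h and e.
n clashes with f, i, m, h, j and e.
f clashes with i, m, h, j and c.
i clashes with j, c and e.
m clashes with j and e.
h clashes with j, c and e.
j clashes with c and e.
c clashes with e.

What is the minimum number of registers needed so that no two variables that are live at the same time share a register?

h, j, c, e pairwise conflict, so at least 4 registers are needed.
4 registers suffice: register 1 → {d, j}; register 2 → {f, e}; register 3 → {i, m, h}; register 4 → {n, c}. Every pair that conflicts lands in different registers.

4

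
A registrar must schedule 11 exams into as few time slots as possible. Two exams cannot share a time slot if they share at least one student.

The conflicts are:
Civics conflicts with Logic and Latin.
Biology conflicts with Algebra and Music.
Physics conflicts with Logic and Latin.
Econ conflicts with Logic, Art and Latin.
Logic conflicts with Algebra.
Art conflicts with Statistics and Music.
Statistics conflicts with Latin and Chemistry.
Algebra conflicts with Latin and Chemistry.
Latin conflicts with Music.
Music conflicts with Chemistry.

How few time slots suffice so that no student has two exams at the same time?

Algebra and Latin conflict, so at least 2 time slots are needed.
A valid assignment using 2 time slots: Civics=2, Biology=1, Physics=2, Econ=2, Logic=1, Art=1, Statistics=2, Algebra=2, Latin=1, Music=2, Chemistry=1. Each listed conflict is separated.

2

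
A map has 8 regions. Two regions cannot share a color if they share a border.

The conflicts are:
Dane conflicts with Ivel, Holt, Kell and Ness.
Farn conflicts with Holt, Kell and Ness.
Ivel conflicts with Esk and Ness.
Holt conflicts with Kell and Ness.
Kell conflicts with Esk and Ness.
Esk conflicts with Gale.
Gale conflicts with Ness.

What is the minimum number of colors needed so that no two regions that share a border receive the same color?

Farn, Holt, Kell, Ness all conflict with each other, so at least 4 colors are needed.
4 colors suffice: color 1 → {Esk, Ness}; color 2 → {Ivel, Kell, Gale}; color 3 → {Holt}; color 4 → {Dane, Farn}. No two conflicting regions share a color.

4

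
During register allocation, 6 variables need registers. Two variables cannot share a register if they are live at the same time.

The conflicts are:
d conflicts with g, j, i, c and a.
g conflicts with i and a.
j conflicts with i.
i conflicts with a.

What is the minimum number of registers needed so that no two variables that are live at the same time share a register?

d, g, i, a are mutually in conflict, so at least 4 registers are needed.
4 registers suffice: register 1 → {d}; register 2 → {i, c}; register 3 → {j, a}; register 4 → {g}. Each listed conflict is separated.

4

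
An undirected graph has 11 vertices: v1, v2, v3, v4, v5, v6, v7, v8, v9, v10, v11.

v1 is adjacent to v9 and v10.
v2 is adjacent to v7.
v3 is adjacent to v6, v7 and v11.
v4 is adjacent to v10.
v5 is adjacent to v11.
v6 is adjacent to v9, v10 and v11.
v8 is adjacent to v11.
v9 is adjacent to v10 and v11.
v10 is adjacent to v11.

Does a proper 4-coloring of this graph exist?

Yes

The chromatic number is 4. v6, v9, v10, v11 are mutually adjacent (a clique of size 4), so at least 4 colors are needed.
A valid assignment using 4 colors: v1=R, v2=B, v3=B, v4=R, v5=B, v6=Y, v7=R, v8=B, v9=G, v10=B, v11=R.
That is already a proper 4-coloring.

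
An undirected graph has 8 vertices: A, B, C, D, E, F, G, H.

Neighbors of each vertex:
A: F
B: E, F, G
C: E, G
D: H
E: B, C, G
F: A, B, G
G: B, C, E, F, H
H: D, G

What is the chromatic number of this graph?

C, E, G are mutually adjacent, so at least 3 colors are needed.
One proper 3-coloring: A=red, B=green, C=green, D=red, E=blue, F=blue, G=red, H=blue. Every edge joins two different colors.

3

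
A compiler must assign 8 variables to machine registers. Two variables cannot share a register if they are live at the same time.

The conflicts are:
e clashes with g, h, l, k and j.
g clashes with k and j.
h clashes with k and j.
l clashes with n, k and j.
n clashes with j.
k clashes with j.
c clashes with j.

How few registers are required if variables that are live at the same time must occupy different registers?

e, g, k, j pairwise conflict, so at least 4 registers are needed.
4 registers suffice: register 1 → {j}; register 2 → {e, n, c}; register 3 → {k}; register 4 → {g, h, l}. Every pair that conflicts lands in different registers.

4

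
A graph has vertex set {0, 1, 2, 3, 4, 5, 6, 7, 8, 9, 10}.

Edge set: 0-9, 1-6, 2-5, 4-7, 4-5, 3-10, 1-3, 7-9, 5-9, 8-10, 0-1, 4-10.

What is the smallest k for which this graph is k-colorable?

3

The cycle 0-1-3-10-4-5-9-0 has odd length 7, so it cannot be 2-colored; at least 3 colors are needed.
A valid assignment using 3 colors: 0=c, 1=a, 2=b, 3=b, 4=b, 5=a, 6=b, 7=a, 8=b, 9=b, 10=a. Every edge joins two different colors.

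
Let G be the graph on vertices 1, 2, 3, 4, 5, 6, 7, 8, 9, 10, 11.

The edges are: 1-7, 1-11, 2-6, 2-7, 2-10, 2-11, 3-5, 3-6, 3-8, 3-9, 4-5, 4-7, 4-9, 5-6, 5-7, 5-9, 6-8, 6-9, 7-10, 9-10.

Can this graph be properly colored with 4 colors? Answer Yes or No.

The chromatic number is 4. 3, 5, 6, 9 are mutually adjacent (a clique of size 4), so at least 4 colors are needed.
4 colors suffice: color a → {1, 2, 5, 8}; color b → {7, 9, 11}; color c → {4, 6, 10}; color d → {3}.
That is already a proper 4-coloring.

Yes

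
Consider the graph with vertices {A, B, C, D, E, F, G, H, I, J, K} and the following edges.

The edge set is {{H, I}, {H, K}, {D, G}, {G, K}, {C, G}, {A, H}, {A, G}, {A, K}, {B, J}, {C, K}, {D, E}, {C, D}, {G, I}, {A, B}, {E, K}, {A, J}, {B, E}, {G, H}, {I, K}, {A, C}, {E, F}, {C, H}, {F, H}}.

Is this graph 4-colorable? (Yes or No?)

A, C, G, H, K are mutually adjacent (a clique of size 5), so at least 5 colors are needed.
So 4 colors are not enough.

No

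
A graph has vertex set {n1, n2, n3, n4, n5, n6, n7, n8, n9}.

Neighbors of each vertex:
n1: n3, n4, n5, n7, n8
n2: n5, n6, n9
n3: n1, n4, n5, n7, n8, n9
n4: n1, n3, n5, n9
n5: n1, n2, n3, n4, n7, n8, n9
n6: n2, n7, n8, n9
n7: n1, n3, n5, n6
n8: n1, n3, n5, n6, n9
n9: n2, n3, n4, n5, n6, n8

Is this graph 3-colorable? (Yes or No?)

No

n1, n3, n5, n7 are pairwise adjacent (a clique of size 4), so at least 4 colors are needed.
So 3 colors are not enough.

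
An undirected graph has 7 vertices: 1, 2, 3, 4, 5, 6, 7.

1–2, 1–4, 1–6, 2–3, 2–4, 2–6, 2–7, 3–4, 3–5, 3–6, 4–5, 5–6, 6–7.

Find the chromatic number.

3

2, 3, 6 form a triangle, so at least 3 colors are needed.
3 colors suffice: color red → {2, 5}; color blue → {4, 6}; color green → {1, 3, 7}. Every edge joins two different colors.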